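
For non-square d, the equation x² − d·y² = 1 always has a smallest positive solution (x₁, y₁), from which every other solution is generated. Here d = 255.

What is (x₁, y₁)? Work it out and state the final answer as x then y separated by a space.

16 1

[15; 1,30] for √255; ℓ=2 ⇒ convergent index 1
i=0: a=15 ⇒ p=15, q=1
i=1: a=1 ⇒ p=16, q=1
→ (16, 1).  Check: 16²=256, 255·1²=255, difference 1.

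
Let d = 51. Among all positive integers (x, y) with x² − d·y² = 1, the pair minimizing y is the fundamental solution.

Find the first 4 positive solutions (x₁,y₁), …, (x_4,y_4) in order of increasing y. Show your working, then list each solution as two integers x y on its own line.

50 7
4999 700
499850 69993
49980001 6998600

√51 → a₀=7, period (7,14); ℓ=2 even so k=1
a_0=7:  p_0=7·1+0=7,  q_0=7·0+1=1
a_1=7:  p_1=7·7+1=50,  q_1=7·1+0=7
(x₁, y₁) = (50, 7);  50² − 51·7² = 1 ✓
(x_2, y_2) = (50·50 + 51·7·7, 50·7 + 7·50) = (4999, 700)
(x_3, y_3) = (50·4999 + 51·7·700, 50·700 + 7·4999) = (499850, 69993)
(x_4, y_4) = (50·499850 + 51·7·69993, 50·69993 + 7·499850) = (49980001, 6998600)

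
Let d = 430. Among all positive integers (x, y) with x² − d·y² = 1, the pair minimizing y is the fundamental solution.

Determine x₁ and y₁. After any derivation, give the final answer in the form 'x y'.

[20; 1,2,1,3,1,…,2,1,40] for √430; ℓ=14 ⇒ convergent index 13
step 0: (20, 1)  from 20·(1,0) + (0,1)
step 1: (21, 1)  from 1·(20,1) + (1,0)
step 2: (62, 3)  from 2·(21,1) + (20,1)
step 3: (83, 4)  from 1·(62,3) + (21,1)
…
step 5: (394, 19)  from 1·(311,15) + (83,4)
…
step 7: (21794, 1051)  from 8·(2675,129) + (394,19)
step 8: (133439, 6435)  from 6·(21794,1051) + (2675,129)
…
step 10: (599138, 28893)  from 3·(155233,7486) + (133439,6435)
step 11: (754371, 36379)  from 1·(599138,28893) + (155233,7486)
step 12: (2107880, 101651)  from 2·(754371,36379) + (599138,28893)
step 13: (2862251, 138030)  from 1·(2107880,101651) + (754371,36379)
→ (2862251, 138030).  Check: 2862251²=8192480787001, 430·138030²=8192480787000, difference 1.

2862251 138030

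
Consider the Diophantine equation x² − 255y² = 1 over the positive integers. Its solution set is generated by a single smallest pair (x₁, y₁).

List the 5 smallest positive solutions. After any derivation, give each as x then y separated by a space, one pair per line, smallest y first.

[15; 1,30] for √255; ℓ=2 ⇒ convergent index 1
a_0=15:  p_0=15·1+0=15,  q_0=15·0+1=1
a_1=1:  p_1=1·15+1=16,  q_1=1·1+0=1
fundamental: x₁=16, y₁=1  (since 256 − 255·1 = 1)
(16+1√255)^2 = 511 + 32√255
(16+1√255)^3 = 16336 + 1023√255
(16+1√255)^4 = 522241 + 32704√255
(16+1√255)^5 = 16695376 + 1045505√255

16 1
511 32
16336 1023
522241 32704
16695376 1045505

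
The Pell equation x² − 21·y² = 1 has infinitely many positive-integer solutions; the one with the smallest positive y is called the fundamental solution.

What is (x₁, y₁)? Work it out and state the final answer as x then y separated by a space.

55 12

√21 → a₀=4, period (1,1,2,1,1,8); ℓ=6 even so k=5
i=0: a=4 ⇒ p=4, q=1
i=1: a=1 ⇒ p=5, q=1
…
i=3: a=2 ⇒ p=23, q=5
i=4: a=1 ⇒ p=32, q=7
i=5: a=1 ⇒ p=55, q=12
→ (55, 12).  Check: 55²=3025, 21·12²=3024, difference 1.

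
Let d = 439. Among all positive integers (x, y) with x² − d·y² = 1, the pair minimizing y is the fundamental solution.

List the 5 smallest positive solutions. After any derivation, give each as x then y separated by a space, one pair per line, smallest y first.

√439 → a₀=20, period (1,19,1,40); ℓ=4 even so k=3
step 0: (20, 1)  from 20·(1,0) + (0,1)
…
step 2: (419, 20)  from 19·(21,1) + (20,1)
step 3: (440, 21)  from 1·(419,20) + (21,1)
(x₁, y₁) = (440, 21);  440² − 439·21² = 1 ✓
(x_2, y_2) = (440·440 + 439·21·21, 440·21 + 21·440) = (387199, 18480)
(x_3, y_3) = (440·387199 + 439·21·18480, 440·18480 + 21·387199) = (340734680, 16262379)
(x_4, y_4) = (440·340734680 + 439·21·16262379, 440·16262379 + 21·340734680) = (299846131201, 14310875040)
(x_5, y_5) = (440·299846131201 + 439·21·14310875040, 440·14310875040 + 21·299846131201) = (263864254722200, 12593553772821)

440 21
387199 18480
340734680 16262379
299846131201 14310875040
263864254722200 12593553772821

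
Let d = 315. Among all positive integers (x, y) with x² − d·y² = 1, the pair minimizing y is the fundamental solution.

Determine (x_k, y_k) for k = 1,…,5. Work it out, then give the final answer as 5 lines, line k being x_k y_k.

71 4
10081 568
1431431 80652
203253121 11452016
28860511751 1626105620

[17; 1,2,1,34] for √315; ℓ=4 ⇒ convergent index 3
k=0  a_k=17  p_k/q_k = 17/1
…
k=2  a_k=2  p_k/q_k = 53/3
k=3  a_k=1  p_k/q_k = 71/4
(x₁, y₁) = (71, 4);  71² − 315·4² = 1 ✓
(71+4√315)^2 = 10081 + 568√315
(71+4√315)^3 = 1431431 + 80652√315
(71+4√315)^4 = 203253121 + 11452016√315
(71+4√315)^5 = 28860511751 + 1626105620√315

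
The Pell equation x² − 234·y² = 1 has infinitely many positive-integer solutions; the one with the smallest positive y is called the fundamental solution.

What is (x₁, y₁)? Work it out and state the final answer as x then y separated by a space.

[15; 3,2,1,2,1,2,3,30] for √234; ℓ=8 ⇒ convergent index 7
i=0: a=15 ⇒ p=15, q=1
i=1: a=3 ⇒ p=46, q=3
i=2: a=2 ⇒ p=107, q=7
…
i=4: a=2 ⇒ p=413, q=27
i=5: a=1 ⇒ p=566, q=37
i=6: a=2 ⇒ p=1545, q=101
i=7: a=3 ⇒ p=5201, q=340
→ (5201, 340).  Check: 5201²=27050401, 234·340²=27050400, difference 1.

5201 340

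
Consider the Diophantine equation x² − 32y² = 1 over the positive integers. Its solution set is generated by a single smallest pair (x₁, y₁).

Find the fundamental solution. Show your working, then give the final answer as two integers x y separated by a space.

17 3

d=32: √d = [5; 1,1,1,10] (ℓ=4, even), read p_3/q_3
a_0=5:  p_0=5·1+0=5,  q_0=5·0+1=1
…
a_2=1:  p_2=1·6+5=11,  q_2=1·1+1=2
a_3=1:  p_3=1·11+6=17,  q_3=1·2+1=3
(x₁, y₁) = (17, 3);  17² − 32·3² = 1 ✓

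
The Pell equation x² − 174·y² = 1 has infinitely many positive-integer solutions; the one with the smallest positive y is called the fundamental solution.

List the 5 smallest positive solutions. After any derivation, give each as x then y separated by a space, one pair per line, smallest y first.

√174 → a₀=13, period (5,4,5,26); ℓ=4 even so k=3
k=0  a_k=13  p_k/q_k = 13/1
k=1  a_k=5  p_k/q_k = 66/5
k=2  a_k=4  p_k/q_k = 277/21
k=3  a_k=5  p_k/q_k = 1451/110
fundamental: x₁=1451, y₁=110  (since 2105401 − 174·12100 = 1)
n=2: (1451,110)∘(1451,110) = (1451·1451+174·110·110, 1451·110+110·1451) = (4210801,319220)
n=3: (4210801,319220)∘(1451,110) = (1451·4210801+174·110·319220, 1451·319220+110·4210801) = (12219743051,926376330)
n=4: (12219743051,926376330)∘(1451,110) = (1451·12219743051+174·110·926376330, 1451·926376330+110·12219743051) = (35461690123201,2688343790440)
n=5: (35461690123201,2688343790440)∘(1451,110) = (1451·35461690123201+174·110·2688343790440, 1451·2688343790440+110·35461690123201) = (102909812517786251,7801572753480550)

1451 110
4210801 319220
12219743051 926376330
35461690123201 2688343790440
102909812517786251 7801572753480550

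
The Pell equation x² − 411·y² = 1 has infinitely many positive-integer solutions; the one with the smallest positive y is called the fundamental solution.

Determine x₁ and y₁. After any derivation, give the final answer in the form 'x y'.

d=411: √d = [20; 3,1,1,1,19,1,1,1,3,40] (ℓ=10, even), read p_9/q_9
k=0  a_k=20  p_k/q_k = 20/1
…
k=5  a_k=19  p_k/q_k = 4379/216
k=6  a_k=1  p_k/q_k = 4602/227
…
k=8  a_k=1  p_k/q_k = 13583/670
k=9  a_k=3  p_k/q_k = 49730/2453
→ (49730, 2453).  Check: 49730²=2473072900, 411·2453²=2473072899, difference 1.

49730 2453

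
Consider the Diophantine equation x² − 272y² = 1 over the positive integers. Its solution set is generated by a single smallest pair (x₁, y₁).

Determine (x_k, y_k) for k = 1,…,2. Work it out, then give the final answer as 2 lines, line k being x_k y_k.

d=272: √d = [16; 2,32] (ℓ=2, even), read p_1/q_1
a_0=16:  p_0=16·1+0=16,  q_0=16·0+1=1
a_1=2:  p_1=2·16+1=33,  q_1=2·1+0=2
(x₁, y₁) = (33, 2);  33² − 272·2² = 1 ✓
(x_2, y_2) = (33·33 + 272·2·2, 33·2 + 2·33) = (2177, 132)

33 2
2177 132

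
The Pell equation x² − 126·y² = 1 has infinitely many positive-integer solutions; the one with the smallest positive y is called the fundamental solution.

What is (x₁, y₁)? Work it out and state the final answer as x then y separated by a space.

√126 = [11; 4,2,4,22, …], period ℓ=4 (even) → k=3
k=0  a_k=11  p_k/q_k = 11/1
…
k=2  a_k=2  p_k/q_k = 101/9
k=3  a_k=4  p_k/q_k = 449/40
→ (449, 40).  Check: 449²=201601, 126·40²=201600, difference 1.

449 40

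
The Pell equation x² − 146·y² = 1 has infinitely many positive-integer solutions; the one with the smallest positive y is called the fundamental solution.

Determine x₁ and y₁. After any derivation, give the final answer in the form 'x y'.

√146 → a₀=12, period (12,24); ℓ=2 even so k=1
i=0: a=12 ⇒ p=12, q=1
i=1: a=12 ⇒ p=145, q=12
→ (145, 12).  Check: 145²=21025, 146·12²=21024, difference 1.

145 12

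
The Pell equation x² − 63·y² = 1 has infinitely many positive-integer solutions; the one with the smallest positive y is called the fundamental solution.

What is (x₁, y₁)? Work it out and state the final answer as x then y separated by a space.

8 1

√63 → a₀=7, period (1,14); ℓ=2 even so k=1
k=0  a_k=7  p_k/q_k = 7/1
k=1  a_k=1  p_k/q_k = 8/1
fundamental: x₁=8, y₁=1  (since 64 − 63·1 = 1)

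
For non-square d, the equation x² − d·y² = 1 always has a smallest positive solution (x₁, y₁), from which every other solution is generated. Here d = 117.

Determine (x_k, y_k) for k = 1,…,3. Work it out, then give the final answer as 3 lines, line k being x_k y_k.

649 60
842401 77880
1093435849 101088180

[10; 1,4,2,4,1,20] for √117; ℓ=6 ⇒ convergent index 5
step 0: (10, 1)  from 10·(1,0) + (0,1)
step 1: (11, 1)  from 1·(10,1) + (1,0)
step 2: (54, 5)  from 4·(11,1) + (10,1)
…
step 4: (530, 49)  from 4·(119,11) + (54,5)
step 5: (649, 60)  from 1·(530,49) + (119,11)
→ (649, 60).  Check: 649²=421201, 117·60²=421200, difference 1.
(649+60√117)^2 = 842401 + 77880√117
(649+60√117)^3 = 1093435849 + 101088180√117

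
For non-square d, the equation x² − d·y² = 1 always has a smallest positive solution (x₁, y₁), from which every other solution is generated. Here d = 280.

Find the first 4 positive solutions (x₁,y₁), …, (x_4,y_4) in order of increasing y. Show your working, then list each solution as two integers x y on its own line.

251 15
126001 7530
63252251 3780045
31752504001 1897575060

[16; 1,2,1,2,1,32] for √280; ℓ=6 ⇒ convergent index 5
i=0: a=16 ⇒ p=16, q=1
…
i=4: a=2 ⇒ p=184, q=11
i=5: a=1 ⇒ p=251, q=15
(x₁, y₁) = (251, 15);  251² − 280·15² = 1 ✓
k=2:  x_2 = 251·251+280·15·15 = 126001,  y_2 = 251·15+15·251 = 7530
k=3:  x_3 = 251·126001+280·15·7530 = 63252251,  y_3 = 251·7530+15·126001 = 3780045
k=4:  x_4 = 251·63252251+280·15·3780045 = 31752504001,  y_4 = 251·3780045+15·63252251 = 1897575060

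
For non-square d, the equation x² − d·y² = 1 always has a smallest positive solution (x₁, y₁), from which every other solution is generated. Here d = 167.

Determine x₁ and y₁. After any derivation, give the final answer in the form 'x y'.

d=167: √d = [12; 1,11,1,24] (ℓ=4, even), read p_3/q_3
k=0  a_k=12  p_k/q_k = 12/1
…
k=2  a_k=11  p_k/q_k = 155/12
k=3  a_k=1  p_k/q_k = 168/13
fundamental: x₁=168, y₁=13  (since 28224 − 167·169 = 1)

168 13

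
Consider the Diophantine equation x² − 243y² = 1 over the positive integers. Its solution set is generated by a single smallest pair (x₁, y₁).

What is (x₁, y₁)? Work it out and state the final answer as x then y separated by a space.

√243 → a₀=15, period (1,1,2,3,15,3,2,1,1,30); ℓ=10 even so k=9
i=0: a=15 ⇒ p=15, q=1
i=1: a=1 ⇒ p=16, q=1
i=2: a=1 ⇒ p=31, q=2
i=3: a=2 ⇒ p=78, q=5
i=4: a=3 ⇒ p=265, q=17
i=5: a=15 ⇒ p=4053, q=260
i=6: a=3 ⇒ p=12424, q=797
…
i=8: a=1 ⇒ p=41325, q=2651
i=9: a=1 ⇒ p=70226, q=4505
fundamental: x₁=70226, y₁=4505  (since 4931691076 − 243·20295025 = 1)

70226 4505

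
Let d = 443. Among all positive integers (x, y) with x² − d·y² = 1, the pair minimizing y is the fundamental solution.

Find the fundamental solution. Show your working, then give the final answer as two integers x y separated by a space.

√443 = [21; 21,42, …], period ℓ=2 (even) → k=1
i=0: a=21 ⇒ p=21, q=1
i=1: a=21 ⇒ p=442, q=21
(x₁, y₁) = (442, 21);  442² − 443·21² = 1 ✓

442 21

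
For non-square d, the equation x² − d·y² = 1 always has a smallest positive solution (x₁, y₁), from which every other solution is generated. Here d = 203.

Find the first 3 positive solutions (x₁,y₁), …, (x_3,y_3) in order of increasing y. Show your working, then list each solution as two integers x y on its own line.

57 4
6497 456
740601 51980

[14; 4,28] for √203; ℓ=2 ⇒ convergent index 1
i=0: a=14 ⇒ p=14, q=1
i=1: a=4 ⇒ p=57, q=4
fundamental: x₁=57, y₁=4  (since 3249 − 203·16 = 1)
k=2:  x_2 = 57·57+203·4·4 = 6497,  y_2 = 57·4+4·57 = 456
k=3:  x_3 = 57·6497+203·4·456 = 740601,  y_3 = 57·456+4·6497 = 51980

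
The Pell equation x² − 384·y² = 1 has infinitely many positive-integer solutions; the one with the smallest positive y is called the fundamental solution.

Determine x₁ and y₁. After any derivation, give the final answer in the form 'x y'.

4801 245

√384 = [19; 1,1,2,9,2,1,1,38, …], period ℓ=8 (even) → k=7
step 0: (19, 1)  from 19·(1,0) + (0,1)
step 1: (20, 1)  from 1·(19,1) + (1,0)
step 2: (39, 2)  from 1·(20,1) + (19,1)
step 3: (98, 5)  from 2·(39,2) + (20,1)
step 4: (921, 47)  from 9·(98,5) + (39,2)
step 5: (1940, 99)  from 2·(921,47) + (98,5)
step 6: (2861, 146)  from 1·(1940,99) + (921,47)
step 7: (4801, 245)  from 1·(2861,146) + (1940,99)
fundamental: x₁=4801, y₁=245  (since 23049601 − 384·60025 = 1)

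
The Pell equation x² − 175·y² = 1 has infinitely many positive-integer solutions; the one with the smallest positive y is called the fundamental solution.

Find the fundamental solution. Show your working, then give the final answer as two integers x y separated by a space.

√175 = [13; 4,2,1,2,4,26, …], period ℓ=6 (even) → k=5
a_0=13:  p_0=13·1+0=13,  q_0=13·0+1=1
a_1=4:  p_1=4·13+1=53,  q_1=4·1+0=4
…
a_4=2:  p_4=2·172+119=463,  q_4=2·13+9=35
a_5=4:  p_5=4·463+172=2024,  q_5=4·35+13=153
(x₁, y₁) = (2024, 153);  2024² − 175·153² = 1 ✓

2024 153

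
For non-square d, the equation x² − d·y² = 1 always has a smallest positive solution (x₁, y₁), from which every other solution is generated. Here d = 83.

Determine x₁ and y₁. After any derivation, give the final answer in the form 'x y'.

[9; 9,18] for √83; ℓ=2 ⇒ convergent index 1
step 0: (9, 1)  from 9·(1,0) + (0,1)
step 1: (82, 9)  from 9·(9,1) + (1,0)
→ (82, 9).  Check: 82²=6724, 83·9²=6723, difference 1.

82 9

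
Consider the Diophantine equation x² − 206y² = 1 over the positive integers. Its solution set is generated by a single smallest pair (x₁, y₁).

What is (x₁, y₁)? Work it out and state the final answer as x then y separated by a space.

59535 4148

[14; 2,1,5,14,5,1,2,28] for √206; ℓ=8 ⇒ convergent index 7
k=0  a_k=14  p_k/q_k = 14/1
k=1  a_k=2  p_k/q_k = 29/2
…
k=3  a_k=5  p_k/q_k = 244/17
…
k=5  a_k=5  p_k/q_k = 17539/1222
k=6  a_k=1  p_k/q_k = 20998/1463
k=7  a_k=2  p_k/q_k = 59535/4148
fundamental: x₁=59535, y₁=4148  (since 3544416225 − 206·17205904 = 1)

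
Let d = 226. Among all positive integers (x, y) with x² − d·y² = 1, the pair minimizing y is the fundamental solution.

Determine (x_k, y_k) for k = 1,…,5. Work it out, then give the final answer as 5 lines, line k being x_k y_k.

451 30
406801 27060
366934051 24408090
330974107201 22016070120
298538277761251 19858470840150

[15; 30] for √226; ℓ=1 ⇒ convergent index 1
i=0: a=15 ⇒ p=15, q=1
i=1: a=30 ⇒ p=451, q=30
(x₁, y₁) = (451, 30);  451² − 226·30² = 1 ✓
(451+30√226)^2 = 406801 + 27060√226
(451+30√226)^3 = 366934051 + 24408090√226
(451+30√226)^4 = 330974107201 + 22016070120√226
(451+30√226)^5 = 298538277761251 + 19858470840150√226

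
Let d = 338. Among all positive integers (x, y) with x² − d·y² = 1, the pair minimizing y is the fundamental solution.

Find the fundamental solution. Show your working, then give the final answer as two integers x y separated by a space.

114243 6214

[18; 2,1,1,2,36] for √338; ℓ=5 ⇒ convergent index 9
i=0: a=18 ⇒ p=18, q=1
i=1: a=2 ⇒ p=37, q=2
…
i=5: a=36 ⇒ p=8696, q=473
…
i=8: a=1 ⇒ p=43958, q=2391
i=9: a=2 ⇒ p=114243, q=6214
→ (114243, 6214).  Check: 114243²=13051463049, 338·6214²=13051463048, difference 1.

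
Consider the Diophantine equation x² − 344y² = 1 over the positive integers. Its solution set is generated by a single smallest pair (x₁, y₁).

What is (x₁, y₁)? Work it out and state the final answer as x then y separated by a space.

10405 561

√344 → a₀=18, period (1,1,4,1,3,1,4,1,1,36); ℓ=10 even so k=9
i=0: a=18 ⇒ p=18, q=1
…
i=2: a=1 ⇒ p=37, q=2
i=3: a=4 ⇒ p=167, q=9
…
i=5: a=3 ⇒ p=779, q=42
i=6: a=1 ⇒ p=983, q=53
…
i=8: a=1 ⇒ p=5694, q=307
i=9: a=1 ⇒ p=10405, q=561
fundamental: x₁=10405, y₁=561  (since 108264025 − 344·314721 = 1)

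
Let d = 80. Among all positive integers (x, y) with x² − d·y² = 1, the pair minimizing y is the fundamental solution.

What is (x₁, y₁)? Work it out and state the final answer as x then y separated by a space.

d=80: √d = [8; 1,16] (ℓ=2, even), read p_1/q_1
k=0  a_k=8  p_k/q_k = 8/1
k=1  a_k=1  p_k/q_k = 9/1
→ (9, 1).  Check: 9²=81, 80·1²=80, difference 1.

9 1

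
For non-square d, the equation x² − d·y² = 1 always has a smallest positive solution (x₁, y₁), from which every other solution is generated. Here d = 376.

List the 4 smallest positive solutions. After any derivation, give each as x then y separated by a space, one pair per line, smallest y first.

d=376: √d = [19; 2,1,1,3,1,…,1,2,38] (ℓ=16, even), read p_15/q_15
a_0=19:  p_0=19·1+0=19,  q_0=19·0+1=1
a_1=2:  p_1=2·19+1=39,  q_1=2·1+0=2
a_2=1:  p_2=1·39+19=58,  q_2=1·2+1=3
a_3=1:  p_3=1·58+39=97,  q_3=1·3+2=5
a_4=3:  p_4=3·97+58=349,  q_4=3·5+3=18
…
a_6=2:  p_6=2·446+349=1241,  q_6=2·23+18=64
…
a_8=4:  p_8=4·2928+1241=12953,  q_8=4·151+64=668
…
a_10=2:  p_10=2·28834+12953=70621,  q_10=2·1487+668=3642
a_11=1:  p_11=1·70621+28834=99455,  q_11=1·3642+1487=5129
a_12=3:  p_12=3·99455+70621=368986,  q_12=3·5129+3642=19029
…
a_14=1:  p_14=1·468441+368986=837427,  q_14=1·24158+19029=43187
a_15=2:  p_15=2·837427+468441=2143295,  q_15=2·43187+24158=110532
(x₁, y₁) = (2143295, 110532);  2143295² − 376·110532² = 1 ✓
n=2: (2143295,110532)∘(2143295,110532) = (2143295·2143295+376·110532·110532, 2143295·110532+110532·2143295) = (9187426914049,473805365880)
n=3: (9187426914049,473805365880)∘(2143295,110532) = (2143295·9187426914049+376·110532·473805365880, 2143295·473805365880+110532·9187426914049) = (39382732335491159615,2031009343327438668)
n=4: (39382732335491159615,2031009343327438668)∘(2143295,110532) = (2143295·39382732335491159615+376·110532·2031009343327438668, 2143295·2031009343327438668+110532·39382732335491159615) = (168817626601983862467148801,8706104341013491514496240)

2143295 110532
9187426914049 473805365880
39382732335491159615 2031009343327438668
168817626601983862467148801 8706104341013491514496240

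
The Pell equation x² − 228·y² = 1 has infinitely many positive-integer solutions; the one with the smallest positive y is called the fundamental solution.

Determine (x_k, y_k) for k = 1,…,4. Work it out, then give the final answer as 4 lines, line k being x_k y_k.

151 10
45601 3020
13771351 912030
4158902401 275430040

√228 → a₀=15, period (10,30); ℓ=2 even so k=1
a_0=15:  p_0=15·1+0=15,  q_0=15·0+1=1
a_1=10:  p_1=10·15+1=151,  q_1=10·1+0=10
→ (151, 10).  Check: 151²=22801, 228·10²=22800, difference 1.
k=2:  x_2 = 151·151+228·10·10 = 45601,  y_2 = 151·10+10·151 = 3020
k=3:  x_3 = 151·45601+228·10·3020 = 13771351,  y_3 = 151·3020+10·45601 = 912030
k=4:  x_4 = 151·13771351+228·10·912030 = 4158902401,  y_4 = 151·912030+10·13771351 = 275430040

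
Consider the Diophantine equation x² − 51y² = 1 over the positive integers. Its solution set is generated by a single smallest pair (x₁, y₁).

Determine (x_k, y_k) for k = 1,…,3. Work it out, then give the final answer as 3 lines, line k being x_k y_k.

d=51: √d = [7; 7,14] (ℓ=2, even), read p_1/q_1
k=0  a_k=7  p_k/q_k = 7/1
k=1  a_k=7  p_k/q_k = 50/7
fundamental: x₁=50, y₁=7  (since 2500 − 51·49 = 1)
k=2:  x_2 = 50·50+51·7·7 = 4999,  y_2 = 50·7+7·50 = 700
k=3:  x_3 = 50·4999+51·7·700 = 499850,  y_3 = 50·700+7·4999 = 69993

50 7
4999 700
499850 69993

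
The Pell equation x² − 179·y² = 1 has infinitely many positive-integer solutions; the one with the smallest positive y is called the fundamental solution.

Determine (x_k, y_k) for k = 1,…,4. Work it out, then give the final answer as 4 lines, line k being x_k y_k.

4190210 313191
35115719688199 2624672120220
294284479589372473370 21995854729733779209
2466227538440333747559727201 184334500894152933286567560

√179 → a₀=13, period (2,1,1,1,3,…,1,2,26); ℓ=14 even so k=13
k=0  a_k=13  p_k/q_k = 13/1
k=1  a_k=2  p_k/q_k = 27/2
…
k=3  a_k=1  p_k/q_k = 67/5
…
k=5  a_k=3  p_k/q_k = 388/29
…
k=7  a_k=13  p_k/q_k = 26999/2018
…
k=9  a_k=3  p_k/q_k = 438125/32747
…
k=12  a_k=1  p_k/q_k = 1588459/118727
k=13  a_k=2  p_k/q_k = 4190210/313191
fundamental: x₁=4190210, y₁=313191  (since 17557859844100 − 179·98088602481 = 1)
k=2:  x_2 = 4190210·4190210+179·313191·313191 = 35115719688199,  y_2 = 4190210·313191+313191·4190210 = 2624672120220
k=3:  x_3 = 4190210·35115719688199+179·313191·2624672120220 = 294284479589372473370,  y_3 = 4190210·2624672120220+313191·35115719688199 = 21995854729733779209
k=4:  x_4 = 4190210·294284479589372473370+179·313191·21995854729733779209 = 2466227538440333747559727201,  y_4 = 4190210·21995854729733779209+313191·294284479589372473370 = 184334500894152933286567560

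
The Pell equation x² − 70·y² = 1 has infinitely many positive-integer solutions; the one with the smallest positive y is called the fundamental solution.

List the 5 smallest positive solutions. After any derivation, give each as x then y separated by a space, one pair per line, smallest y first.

d=70: √d = [8; 2,1,2,1,2,16] (ℓ=6, even), read p_5/q_5
k=0  a_k=8  p_k/q_k = 8/1
k=1  a_k=2  p_k/q_k = 17/2
…
k=3  a_k=2  p_k/q_k = 67/8
k=4  a_k=1  p_k/q_k = 92/11
k=5  a_k=2  p_k/q_k = 251/30
fundamental: x₁=251, y₁=30  (since 63001 − 70·900 = 1)
(x_2, y_2) = (251·251 + 70·30·30, 251·30 + 30·251) = (126001, 15060)
(x_3, y_3) = (251·126001 + 70·30·15060, 251·15060 + 30·126001) = (63252251, 7560090)
(x_4, y_4) = (251·63252251 + 70·30·7560090, 251·7560090 + 30·63252251) = (31752504001, 3795150120)
(x_5, y_5) = (251·31752504001 + 70·30·3795150120, 251·3795150120 + 30·31752504001) = (15939693756251, 1905157800150)

251 30
126001 15060
63252251 7560090
31752504001 3795150120
15939693756251 1905157800150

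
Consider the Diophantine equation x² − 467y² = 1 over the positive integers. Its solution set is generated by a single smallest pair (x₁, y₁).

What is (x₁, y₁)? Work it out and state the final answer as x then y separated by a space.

[21; 1,1,1,1,3,…,1,1,42] for √467; ℓ=14 ⇒ convergent index 13
a_0=21:  p_0=21·1+0=21,  q_0=21·0+1=1
a_1=1:  p_1=1·21+1=22,  q_1=1·1+0=1
a_2=1:  p_2=1·22+21=43,  q_2=1·1+1=2
a_3=1:  p_3=1·43+22=65,  q_3=1·2+1=3
a_4=1:  p_4=1·65+43=108,  q_4=1·3+2=5
…
a_6=3:  p_6=3·389+108=1275,  q_6=3·18+5=59
…
a_8=3:  p_8=3·27164+1275=82767,  q_8=3·1257+59=3830
…
a_10=1:  p_10=1·275465+82767=358232,  q_10=1·12747+3830=16577
…
a_12=1:  p_12=1·633697+358232=991929,  q_12=1·29324+16577=45901
a_13=1:  p_13=1·991929+633697=1625626,  q_13=1·45901+29324=75225
fundamental: x₁=1625626, y₁=75225  (since 2642659891876 − 467·5658800625 = 1)

1625626 75225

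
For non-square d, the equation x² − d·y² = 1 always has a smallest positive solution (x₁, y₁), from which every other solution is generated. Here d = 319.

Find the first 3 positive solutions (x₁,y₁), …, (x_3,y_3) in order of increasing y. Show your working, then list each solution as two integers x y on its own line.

√319 → a₀=17, period (1,6,5,1,4,…,6,1,34); ℓ=14 even so k=13
k=0  a_k=17  p_k/q_k = 17/1
…
k=7  a_k=1  p_k/q_k = 15628/875
…
k=12  a_k=6  p_k/q_k = 11102899/621643
k=13  a_k=1  p_k/q_k = 12901780/722361
fundamental: x₁=12901780, y₁=722361  (since 166455927168400 − 319·521805414321 = 1)
(x_2, y_2) = (12901780·12901780 + 319·722361·722361, 12901780·722361 + 722361·12901780) = (332911854336799, 18639485405160)
(x_3, y_3) = (12901780·332911854336799 + 319·722361·18639485405160, 12901780·18639485405160 + 722361·332911854336799) = (8590311008090840302660, 480965080021169647239)

12901780 722361
332911854336799 18639485405160
8590311008090840302660 480965080021169647239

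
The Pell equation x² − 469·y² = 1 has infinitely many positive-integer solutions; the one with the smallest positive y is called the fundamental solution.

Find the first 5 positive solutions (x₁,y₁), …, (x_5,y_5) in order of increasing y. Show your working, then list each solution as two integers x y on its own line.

137215 6336
37655912449 1738788480
10333912053241855 477175722560064
2835935484733506355201 130951333540419575040
778265775065082237004568575 35936974463020168255667136

√469 = [21; 1,1,1,10,6,10,1,1,1,42, …], period ℓ=10 (even) → k=9
i=0: a=21 ⇒ p=21, q=1
i=1: a=1 ⇒ p=22, q=1
i=2: a=1 ⇒ p=43, q=2
i=3: a=1 ⇒ p=65, q=3
i=4: a=10 ⇒ p=693, q=32
…
i=8: a=1 ⇒ p=90069, q=4159
i=9: a=1 ⇒ p=137215, q=6336
fundamental: x₁=137215, y₁=6336  (since 18827956225 − 469·40144896 = 1)
k=2:  x_2 = 137215·137215+469·6336·6336 = 37655912449,  y_2 = 137215·6336+6336·137215 = 1738788480
k=3:  x_3 = 137215·37655912449+469·6336·1738788480 = 10333912053241855,  y_3 = 137215·1738788480+6336·37655912449 = 477175722560064
k=4:  x_4 = 137215·10333912053241855+469·6336·477175722560064 = 2835935484733506355201,  y_4 = 137215·477175722560064+6336·10333912053241855 = 130951333540419575040
k=5:  x_5 = 137215·2835935484733506355201+469·6336·130951333540419575040 = 778265775065082237004568575,  y_5 = 137215·130951333540419575040+6336·2835935484733506355201 = 35936974463020168255667136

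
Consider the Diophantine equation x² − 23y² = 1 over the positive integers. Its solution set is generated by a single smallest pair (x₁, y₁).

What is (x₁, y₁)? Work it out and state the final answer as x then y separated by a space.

24 5

[4; 1,3,1,8] for √23; ℓ=4 ⇒ convergent index 3
k=0  a_k=4  p_k/q_k = 4/1
k=1  a_k=1  p_k/q_k = 5/1
k=2  a_k=3  p_k/q_k = 19/4
k=3  a_k=1  p_k/q_k = 24/5
fundamental: x₁=24, y₁=5  (since 576 − 23·25 = 1)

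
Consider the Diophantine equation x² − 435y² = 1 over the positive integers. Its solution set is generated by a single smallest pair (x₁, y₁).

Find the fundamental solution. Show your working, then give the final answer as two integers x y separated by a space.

146 7

d=435: √d = [20; 1,5,1,40] (ℓ=4, even), read p_3/q_3
step 0: (20, 1)  from 20·(1,0) + (0,1)
…
step 2: (125, 6)  from 5·(21,1) + (20,1)
step 3: (146, 7)  from 1·(125,6) + (21,1)
fundamental: x₁=146, y₁=7  (since 21316 − 435·49 = 1)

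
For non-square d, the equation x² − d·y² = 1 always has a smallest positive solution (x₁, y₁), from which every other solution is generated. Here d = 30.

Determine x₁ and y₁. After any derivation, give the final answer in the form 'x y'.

√30 → a₀=5, period (2,10); ℓ=2 even so k=1
a_0=5:  p_0=5·1+0=5,  q_0=5·0+1=1
a_1=2:  p_1=2·5+1=11,  q_1=2·1+0=2
fundamental: x₁=11, y₁=2  (since 121 − 30·4 = 1)

11 2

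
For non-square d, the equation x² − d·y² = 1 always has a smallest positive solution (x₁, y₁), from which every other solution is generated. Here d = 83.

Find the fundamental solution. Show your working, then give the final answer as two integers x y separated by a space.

[9; 9,18] for √83; ℓ=2 ⇒ convergent index 1
a_0=9:  p_0=9·1+0=9,  q_0=9·0+1=1
a_1=9:  p_1=9·9+1=82,  q_1=9·1+0=9
(x₁, y₁) = (82, 9);  82² − 83·9² = 1 ✓

82 9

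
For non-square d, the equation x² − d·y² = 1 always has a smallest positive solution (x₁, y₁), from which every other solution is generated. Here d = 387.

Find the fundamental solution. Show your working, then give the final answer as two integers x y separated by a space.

3482 177

√387 → a₀=19, period (1,2,19,2,1,38); ℓ=6 even so k=5
a_0=19:  p_0=19·1+0=19,  q_0=19·0+1=1
…
a_2=2:  p_2=2·20+19=59,  q_2=2·1+1=3
a_3=19:  p_3=19·59+20=1141,  q_3=19·3+1=58
a_4=2:  p_4=2·1141+59=2341,  q_4=2·58+3=119
a_5=1:  p_5=1·2341+1141=3482,  q_5=1·119+58=177
(x₁, y₁) = (3482, 177);  3482² − 387·177² = 1 ✓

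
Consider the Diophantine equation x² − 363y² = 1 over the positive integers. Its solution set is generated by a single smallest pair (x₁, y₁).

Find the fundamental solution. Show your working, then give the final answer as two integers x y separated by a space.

362 19

√363 = [19; 19,38, …], period ℓ=2 (even) → k=1
a_0=19:  p_0=19·1+0=19,  q_0=19·0+1=1
a_1=19:  p_1=19·19+1=362,  q_1=19·1+0=19
fundamental: x₁=362, y₁=19  (since 131044 − 363·361 = 1)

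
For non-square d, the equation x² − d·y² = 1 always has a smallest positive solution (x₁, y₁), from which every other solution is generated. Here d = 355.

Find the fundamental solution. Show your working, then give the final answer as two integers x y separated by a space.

954809 50676

√355 → a₀=18, period (1,5,3,3,1,6,1,3,3,5,1,36); ℓ=12 even so k=11
step 0: (18, 1)  from 18·(1,0) + (0,1)
…
step 3: (358, 19)  from 3·(113,6) + (19,1)
…
step 5: (1545, 82)  from 1·(1187,63) + (358,19)
…
step 7: (12002, 637)  from 1·(10457,555) + (1545,82)
step 8: (46463, 2466)  from 3·(12002,637) + (10457,555)
…
step 10: (803418, 42641)  from 5·(151391,8035) + (46463,2466)
step 11: (954809, 50676)  from 1·(803418,42641) + (151391,8035)
→ (954809, 50676).  Check: 954809²=911660226481, 355·50676²=911660226480, difference 1.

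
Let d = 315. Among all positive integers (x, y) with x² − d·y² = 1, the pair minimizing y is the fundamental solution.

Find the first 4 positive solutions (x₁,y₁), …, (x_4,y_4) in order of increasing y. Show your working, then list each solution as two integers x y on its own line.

[17; 1,2,1,34] for √315; ℓ=4 ⇒ convergent index 3
step 0: (17, 1)  from 17·(1,0) + (0,1)
step 1: (18, 1)  from 1·(17,1) + (1,0)
step 2: (53, 3)  from 2·(18,1) + (17,1)
step 3: (71, 4)  from 1·(53,3) + (18,1)
(x₁, y₁) = (71, 4);  71² − 315·4² = 1 ✓
(71+4√315)^2 = 10081 + 568√315
(71+4√315)^3 = 1431431 + 80652√315
(71+4√315)^4 = 203253121 + 11452016√315

71 4
10081 568
1431431 80652
203253121 11452016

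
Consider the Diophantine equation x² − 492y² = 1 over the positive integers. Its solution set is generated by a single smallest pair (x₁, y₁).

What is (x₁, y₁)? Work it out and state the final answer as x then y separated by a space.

[22; 5,1,1,10,1,1,5,44] for √492; ℓ=8 ⇒ convergent index 7
k=0  a_k=22  p_k/q_k = 22/1
k=1  a_k=5  p_k/q_k = 111/5
…
k=3  a_k=1  p_k/q_k = 244/11
k=4  a_k=10  p_k/q_k = 2573/116
k=5  a_k=1  p_k/q_k = 2817/127
k=6  a_k=1  p_k/q_k = 5390/243
k=7  a_k=5  p_k/q_k = 29767/1342
fundamental: x₁=29767, y₁=1342  (since 886074289 − 492·1800964 = 1)

29767 1342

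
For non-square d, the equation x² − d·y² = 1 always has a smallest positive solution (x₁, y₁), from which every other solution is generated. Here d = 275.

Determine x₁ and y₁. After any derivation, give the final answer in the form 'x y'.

199 12

√275 → a₀=16, period (1,1,2,1,1,32); ℓ=6 even so k=5
k=0  a_k=16  p_k/q_k = 16/1
…
k=4  a_k=1  p_k/q_k = 116/7
k=5  a_k=1  p_k/q_k = 199/12
fundamental: x₁=199, y₁=12  (since 39601 − 275·144 = 1)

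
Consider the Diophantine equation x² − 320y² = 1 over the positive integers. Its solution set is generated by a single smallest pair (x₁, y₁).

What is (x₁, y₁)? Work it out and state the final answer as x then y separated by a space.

√320 = [17; 1,7,1,34, …], period ℓ=4 (even) → k=3
a_0=17:  p_0=17·1+0=17,  q_0=17·0+1=1
a_1=1:  p_1=1·17+1=18,  q_1=1·1+0=1
a_2=7:  p_2=7·18+17=143,  q_2=7·1+1=8
a_3=1:  p_3=1·143+18=161,  q_3=1·8+1=9
fundamental: x₁=161, y₁=9  (since 25921 − 320·81 = 1)

161 9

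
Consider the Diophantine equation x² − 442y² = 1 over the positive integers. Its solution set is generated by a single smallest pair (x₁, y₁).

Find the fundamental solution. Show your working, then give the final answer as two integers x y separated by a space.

√442 = [21; 42, …], period ℓ=1 (odd) → k=1
i=0: a=21 ⇒ p=21, q=1
i=1: a=42 ⇒ p=883, q=42
fundamental: x₁=883, y₁=42  (since 779689 − 442·1764 = 1)

883 42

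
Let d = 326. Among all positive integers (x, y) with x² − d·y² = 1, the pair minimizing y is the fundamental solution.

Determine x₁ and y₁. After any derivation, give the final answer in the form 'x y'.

325 18

d=326: √d = [18; 18,36] (ℓ=2, even), read p_1/q_1
i=0: a=18 ⇒ p=18, q=1
i=1: a=18 ⇒ p=325, q=18
(x₁, y₁) = (325, 18);  325² − 326·18² = 1 ✓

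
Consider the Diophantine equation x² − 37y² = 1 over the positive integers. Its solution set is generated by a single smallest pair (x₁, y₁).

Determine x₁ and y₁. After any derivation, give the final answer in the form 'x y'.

[6; 12] for √37; ℓ=1 ⇒ convergent index 1
i=0: a=6 ⇒ p=6, q=1
i=1: a=12 ⇒ p=73, q=12
(x₁, y₁) = (73, 12);  73² − 37·12² = 1 ✓

73 12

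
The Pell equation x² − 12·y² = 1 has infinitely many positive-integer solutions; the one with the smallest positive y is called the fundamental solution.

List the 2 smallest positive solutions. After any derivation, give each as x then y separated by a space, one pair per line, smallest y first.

d=12: √d = [3; 2,6] (ℓ=2, even), read p_1/q_1
k=0  a_k=3  p_k/q_k = 3/1
k=1  a_k=2  p_k/q_k = 7/2
→ (7, 2).  Check: 7²=49, 12·2²=48, difference 1.
k=2:  x_2 = 7·7+12·2·2 = 97,  y_2 = 7·2+2·7 = 28

7 2
97 28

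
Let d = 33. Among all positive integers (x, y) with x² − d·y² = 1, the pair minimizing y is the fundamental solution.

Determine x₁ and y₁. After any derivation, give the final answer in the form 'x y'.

√33 → a₀=5, period (1,2,1,10); ℓ=4 even so k=3
i=0: a=5 ⇒ p=5, q=1
…
i=2: a=2 ⇒ p=17, q=3
i=3: a=1 ⇒ p=23, q=4
fundamental: x₁=23, y₁=4  (since 529 − 33·16 = 1)

23 4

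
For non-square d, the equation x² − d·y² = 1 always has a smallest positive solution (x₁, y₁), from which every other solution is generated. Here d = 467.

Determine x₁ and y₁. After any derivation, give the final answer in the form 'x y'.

1625626 75225

√467 → a₀=21, period (1,1,1,1,3,…,1,1,42); ℓ=14 even so k=13
step 0: (21, 1)  from 21·(1,0) + (0,1)
step 1: (22, 1)  from 1·(21,1) + (1,0)
…
step 4: (108, 5)  from 1·(65,3) + (43,2)
step 5: (389, 18)  from 3·(108,5) + (65,3)
step 6: (1275, 59)  from 3·(389,18) + (108,5)
…
step 8: (82767, 3830)  from 3·(27164,1257) + (1275,59)
step 9: (275465, 12747)  from 3·(82767,3830) + (27164,1257)
step 10: (358232, 16577)  from 1·(275465,12747) + (82767,3830)
step 11: (633697, 29324)  from 1·(358232,16577) + (275465,12747)
step 12: (991929, 45901)  from 1·(633697,29324) + (358232,16577)
step 13: (1625626, 75225)  from 1·(991929,45901) + (633697,29324)
→ (1625626, 75225).  Check: 1625626²=2642659891876, 467·75225²=2642659891875, difference 1.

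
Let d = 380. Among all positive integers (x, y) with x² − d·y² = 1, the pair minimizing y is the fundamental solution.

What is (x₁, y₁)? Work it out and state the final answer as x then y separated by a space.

39 2

√380 = [19; 2,38, …], period ℓ=2 (even) → k=1
step 0: (19, 1)  from 19·(1,0) + (0,1)
step 1: (39, 2)  from 2·(19,1) + (1,0)
fundamental: x₁=39, y₁=2  (since 1521 − 380·4 = 1)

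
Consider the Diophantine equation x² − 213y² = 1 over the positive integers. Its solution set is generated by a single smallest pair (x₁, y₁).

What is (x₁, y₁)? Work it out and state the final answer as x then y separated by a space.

d=213: √d = [14; 1,1,2,6,1,8,1,6,2,1,1,28] (ℓ=12, even), read p_11/q_11
step 0: (14, 1)  from 14·(1,0) + (0,1)
…
step 2: (29, 2)  from 1·(15,1) + (14,1)
…
step 5: (540, 37)  from 1·(467,32) + (73,5)
step 6: (4787, 328)  from 8·(540,37) + (467,32)
…
step 8: (36749, 2518)  from 6·(5327,365) + (4787,328)
step 9: (78825, 5401)  from 2·(36749,2518) + (5327,365)
step 10: (115574, 7919)  from 1·(78825,5401) + (36749,2518)
step 11: (194399, 13320)  from 1·(115574,7919) + (78825,5401)
fundamental: x₁=194399, y₁=13320  (since 37790971201 − 213·177422400 = 1)

194399 13320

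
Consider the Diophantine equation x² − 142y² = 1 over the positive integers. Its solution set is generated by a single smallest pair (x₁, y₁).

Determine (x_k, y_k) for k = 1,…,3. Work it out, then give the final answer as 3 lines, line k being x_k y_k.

143 12
40897 3432
11696399 981540

[11; 1,10,1,22] for √142; ℓ=4 ⇒ convergent index 3
k=0  a_k=11  p_k/q_k = 11/1
k=1  a_k=1  p_k/q_k = 12/1
k=2  a_k=10  p_k/q_k = 131/11
k=3  a_k=1  p_k/q_k = 143/12
→ (143, 12).  Check: 143²=20449, 142·12²=20448, difference 1.
k=2:  x_2 = 143·143+142·12·12 = 40897,  y_2 = 143·12+12·143 = 3432
k=3:  x_3 = 143·40897+142·12·3432 = 11696399,  y_3 = 143·3432+12·40897 = 981540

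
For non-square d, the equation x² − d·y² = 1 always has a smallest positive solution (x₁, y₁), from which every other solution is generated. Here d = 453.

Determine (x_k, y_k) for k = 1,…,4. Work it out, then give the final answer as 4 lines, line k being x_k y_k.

1653751 77700
5469784740001 256992905400
18091323967121133751 850004548596233100
59837090203895614338960001 2811391744490881177810800

√453 → a₀=21, period (3,1,1,10,14,10,1,1,3,42); ℓ=10 even so k=9
a_0=21:  p_0=21·1+0=21,  q_0=21·0+1=1
a_1=3:  p_1=3·21+1=64,  q_1=3·1+0=3
…
a_3=1:  p_3=1·85+64=149,  q_3=1·4+3=7
a_4=10:  p_4=10·149+85=1575,  q_4=10·7+4=74
…
a_7=1:  p_7=1·223565+22199=245764,  q_7=1·10504+1043=11547
a_8=1:  p_8=1·245764+223565=469329,  q_8=1·11547+10504=22051
a_9=3:  p_9=3·469329+245764=1653751,  q_9=3·22051+11547=77700
fundamental: x₁=1653751, y₁=77700  (since 2734892370001 − 453·6037290000 = 1)
n=2: (1653751,77700)∘(1653751,77700) = (1653751·1653751+453·77700·77700, 1653751·77700+77700·1653751) = (5469784740001,256992905400)
n=3: (5469784740001,256992905400)∘(1653751,77700) = (1653751·5469784740001+453·77700·256992905400, 1653751·256992905400+77700·5469784740001) = (18091323967121133751,850004548596233100)
n=4: (18091323967121133751,850004548596233100)∘(1653751,77700) = (1653751·18091323967121133751+453·77700·850004548596233100, 1653751·850004548596233100+77700·18091323967121133751) = (59837090203895614338960001,2811391744490881177810800)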